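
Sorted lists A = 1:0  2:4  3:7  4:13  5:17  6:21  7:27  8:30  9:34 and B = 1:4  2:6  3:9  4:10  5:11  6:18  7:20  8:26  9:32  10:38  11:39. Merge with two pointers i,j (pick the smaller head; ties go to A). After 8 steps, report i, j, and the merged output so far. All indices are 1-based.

i=4, j=6, merged so far=[0, 4, 4, 6, 7, 9, 10, 11]

[i=1,j=1] A[i]=0<=B[j]=4 take 0 → i++
[i=2,j=1] A[i]=4<=B[j]=4 take 4 → i++
[i=3,j=1] A[i]=7>B[j]=4 take 4 → j++
[i=3,j=2] A[i]=7>B[j]=6 take 6 → j++
[i=3,j=3] A[i]=7<=B[j]=9 take 7 → i++
[i=4,j=3] A[i]=13>B[j]=9 take 9 → j++
[i=4,j=4] A[i]=13>B[j]=10 take 10 → j++
[i=4,j=5] A[i]=13>B[j]=11 take 11 → j++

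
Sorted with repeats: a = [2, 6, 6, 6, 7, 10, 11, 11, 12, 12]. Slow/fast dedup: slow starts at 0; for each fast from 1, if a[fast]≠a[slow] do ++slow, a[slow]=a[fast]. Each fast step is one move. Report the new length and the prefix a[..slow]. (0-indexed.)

length 6; prefix = [2, 6, 7, 10, 11, 12]

(s=0,f=1) a[fast]=6≠a[slow]=2 write a[1]=6 → slow++,fast++
(s=1,f=2) a[fast]=6=a[slow] dup → fast++
(s=1,f=3) a[fast]=6=a[slow] dup → fast++
(s=1,f=4) a[fast]=7≠a[slow]=6 write a[2]=7 → slow++,fast++
(s=2,f=5) a[fast]=10≠a[slow]=7 write a[3]=10 → slow++,fast++
(s=3,f=6) a[fast]=11≠a[slow]=10 write a[4]=11 → slow++,fast++
(s=4,f=7) a[fast]=11=a[slow] dup → fast++
(s=4,f=8) a[fast]=12≠a[slow]=11 write a[5]=12 → slow++,fast++
(s=5,f=9) a[fast]=12=a[slow] dup → fast++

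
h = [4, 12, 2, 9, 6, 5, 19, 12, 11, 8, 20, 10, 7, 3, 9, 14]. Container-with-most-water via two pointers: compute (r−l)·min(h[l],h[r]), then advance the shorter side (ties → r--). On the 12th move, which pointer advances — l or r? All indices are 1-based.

l

[1,16] min(4,14)*15=60 best=60 * → l++
[2,16] min(12,14)*14=168 best=168 * → l++
[3,16] min(2,14)*13=26 best=168 → l++
[4,16] min(9,14)*12=108 best=168 → l++
[5,16] min(6,14)*11=66 best=168 → l++
[6,16] min(5,14)*10=50 best=168 → l++
[7,16] min(19,14)*9=126 best=168 → r--
[7,15] min(19,9)*8=72 best=168 → r--
[7,14] min(19,3)*7=21 best=168 → r--
[7,13] min(19,7)*6=42 best=168 → r--
[7,12] min(19,10)*5=50 best=168 → r--
[7,11] min(19,20)*4=76 best=168 → l++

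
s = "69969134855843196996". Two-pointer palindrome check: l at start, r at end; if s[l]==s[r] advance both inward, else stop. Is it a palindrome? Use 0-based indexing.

l=0 r=19: '6'=='6', l++,r--
l=1 r=18: '9'=='9', l++,r--
l=2 r=17: '9'=='9', l++,r--
l=3 r=16: '6'=='6', l++,r--
l=4 r=15: '9'=='9', l++,r--
l=5 r=14: '1'=='1', l++,r--
l=6 r=13: '3'=='3', l++,r--
l=7 r=12: '4'=='4', l++,r--
l=8 r=11: '8'=='8', l++,r--
l=9 r=10: '5'=='5', l++,r--

palindrome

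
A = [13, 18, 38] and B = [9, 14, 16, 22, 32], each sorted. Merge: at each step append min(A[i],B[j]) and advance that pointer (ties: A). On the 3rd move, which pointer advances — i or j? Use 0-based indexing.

i=0 j=0: A[i]=13>B[j]=9 take 9, j++
i=0 j=1: A[i]=13<=B[j]=14 take 13, i++
i=1 j=1: A[i]=18>B[j]=14 take 14, j++

j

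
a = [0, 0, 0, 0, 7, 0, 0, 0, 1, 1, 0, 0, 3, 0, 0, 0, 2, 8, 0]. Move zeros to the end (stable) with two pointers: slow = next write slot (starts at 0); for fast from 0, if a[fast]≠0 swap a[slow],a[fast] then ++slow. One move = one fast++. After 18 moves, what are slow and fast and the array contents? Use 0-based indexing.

slow=6, fast=18, a=[7, 1, 1, 3, 2, 8, 0, 0, 0, 0, 0, 0, 0, 0, 0, 0, 0, 0, 0]

slow=0 fast=0: a[fast]=0, fast++
slow=0 fast=1: a[fast]=0, fast++
slow=0 fast=2: a[fast]=0, fast++
slow=0 fast=3: a[fast]=0, fast++
slow=0 fast=4: a[fast]=7≠0 swap→a[0]=7, slow++,fast++
slow=1 fast=5: a[fast]=0, fast++
slow=1 fast=6: a[fast]=0, fast++
slow=1 fast=7: a[fast]=0, fast++
slow=1 fast=8: a[fast]=1≠0 swap→a[1]=1, slow++,fast++
slow=2 fast=9: a[fast]=1≠0 swap→a[2]=1, slow++,fast++
slow=3 fast=10: a[fast]=0, fast++
slow=3 fast=11: a[fast]=0, fast++
slow=3 fast=12: a[fast]=3≠0 swap→a[3]=3, slow++,fast++
slow=4 fast=13: a[fast]=0, fast++
slow=4 fast=14: a[fast]=0, fast++
slow=4 fast=15: a[fast]=0, fast++
slow=4 fast=16: a[fast]=2≠0 swap→a[4]=2, slow++,fast++
slow=5 fast=17: a[fast]=8≠0 swap→a[5]=8, slow++,fast++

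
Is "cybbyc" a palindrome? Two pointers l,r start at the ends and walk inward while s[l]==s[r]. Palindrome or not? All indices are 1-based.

l=1 r=6: 'c'=='c', l++,r--
l=2 r=5: 'y'=='y', l++,r--
l=3 r=4: 'b'=='b', l++,r--

palindrome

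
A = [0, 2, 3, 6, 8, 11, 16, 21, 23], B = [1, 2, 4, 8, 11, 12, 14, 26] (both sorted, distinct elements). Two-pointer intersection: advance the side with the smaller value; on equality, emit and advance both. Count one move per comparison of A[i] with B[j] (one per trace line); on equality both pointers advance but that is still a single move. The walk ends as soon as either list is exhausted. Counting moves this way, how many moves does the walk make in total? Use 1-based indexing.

[i=1,j=1] 0<1 → i++
[i=2,j=1] 2>1 → j++
[i=2,j=2] 2==2 emit → i++,j++
[i=3,j=3] 3<4 → i++
[i=4,j=3] 6>4 → j++
[i=4,j=4] 6<8 → i++
[i=5,j=4] 8==8 emit → i++,j++
[i=6,j=5] 11==11 emit → i++,j++
[i=7,j=6] 16>12 → j++
[i=7,j=7] 16>14 → j++
[i=7,j=8] 16<26 → i++
[i=8,j=8] 21<26 → i++
[i=9,j=8] 23<26 → i++

13 moves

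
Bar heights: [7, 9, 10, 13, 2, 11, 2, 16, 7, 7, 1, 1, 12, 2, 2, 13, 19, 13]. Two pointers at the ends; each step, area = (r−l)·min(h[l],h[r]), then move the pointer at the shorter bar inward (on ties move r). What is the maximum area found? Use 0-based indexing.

l=0 r=17: min(7,13)*17=119 best=119 *, l++
l=1 r=17: min(9,13)*16=144 best=144 *, l++
l=2 r=17: min(10,13)*15=150 best=150 *, l++
l=3 r=17: min(13,13)*14=182 best=182 *, r--
l=3 r=16: min(13,19)*13=169 best=182, l++
l=4 r=16: min(2,19)*12=24 best=182, l++
l=5 r=16: min(11,19)*11=121 best=182, l++
l=6 r=16: min(2,19)*10=20 best=182, l++
l=7 r=16: min(16,19)*9=144 best=182, l++
l=8 r=16: min(7,19)*8=56 best=182, l++
l=9 r=16: min(7,19)*7=49 best=182, l++
l=10 r=16: min(1,19)*6=6 best=182, l++
l=11 r=16: min(1,19)*5=5 best=182, l++
l=12 r=16: min(12,19)*4=48 best=182, l++
l=13 r=16: min(2,19)*3=6 best=182, l++
l=14 r=16: min(2,19)*2=4 best=182, l++
l=15 r=16: min(13,19)*1=13 best=182, l++

max area = 182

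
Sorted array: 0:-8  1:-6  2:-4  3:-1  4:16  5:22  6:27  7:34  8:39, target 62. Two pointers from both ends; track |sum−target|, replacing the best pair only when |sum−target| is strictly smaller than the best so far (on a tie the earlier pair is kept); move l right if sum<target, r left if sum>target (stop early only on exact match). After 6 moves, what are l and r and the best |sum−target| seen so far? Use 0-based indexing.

l=0 r=8: -8+39=31 d=31 *, l++
l=1 r=8: -6+39=33 d=29 *, l++
l=2 r=8: -4+39=35 d=27 *, l++
l=3 r=8: -1+39=38 d=24 *, l++
l=4 r=8: 16+39=55 d=7 *, l++
l=5 r=8: 22+39=61 d=1 *, l++

l=6, r=8, best |Δ|=1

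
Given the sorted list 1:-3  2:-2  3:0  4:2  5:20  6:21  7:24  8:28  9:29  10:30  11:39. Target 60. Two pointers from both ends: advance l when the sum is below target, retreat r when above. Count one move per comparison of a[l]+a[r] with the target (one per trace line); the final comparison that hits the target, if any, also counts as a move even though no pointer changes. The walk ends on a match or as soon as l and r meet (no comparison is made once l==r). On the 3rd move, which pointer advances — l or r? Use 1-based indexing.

l=1 r=11: -3+39=36 <60, l++
l=2 r=11: -2+39=37 <60, l++
l=3 r=11: 0+39=39 <60, l++

l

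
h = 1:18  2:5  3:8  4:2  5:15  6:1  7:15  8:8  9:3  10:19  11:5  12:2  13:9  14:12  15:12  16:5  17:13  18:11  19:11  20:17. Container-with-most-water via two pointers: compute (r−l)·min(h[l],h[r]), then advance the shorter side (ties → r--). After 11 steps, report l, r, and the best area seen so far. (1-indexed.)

[1,20] min(18,17)*19=323 best=323 * → r--
[1,19] min(18,11)*18=198 best=323 → r--
[1,18] min(18,11)*17=187 best=323 → r--
[1,17] min(18,13)*16=208 best=323 → r--
[1,16] min(18,5)*15=75 best=323 → r--
[1,15] min(18,12)*14=168 best=323 → r--
[1,14] min(18,12)*13=156 best=323 → r--
[1,13] min(18,9)*12=108 best=323 → r--
[1,12] min(18,2)*11=22 best=323 → r--
[1,11] min(18,5)*10=50 best=323 → r--
[1,10] min(18,19)*9=162 best=323 → l++

l=2, r=10, best area=323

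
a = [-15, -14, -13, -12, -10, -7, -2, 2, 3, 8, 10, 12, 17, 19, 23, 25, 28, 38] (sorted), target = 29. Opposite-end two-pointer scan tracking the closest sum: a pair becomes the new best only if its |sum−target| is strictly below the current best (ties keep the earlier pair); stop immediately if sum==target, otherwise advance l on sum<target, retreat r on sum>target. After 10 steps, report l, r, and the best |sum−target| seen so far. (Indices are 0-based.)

l=8, r=15, best |Δ|=1

l=0 r=17: -15+38=23 d=6 *, l++
l=1 r=17: -14+38=24 d=5 *, l++
l=2 r=17: -13+38=25 d=4 *, l++
l=3 r=17: -12+38=26 d=3 *, l++
l=4 r=17: -10+38=28 d=1 *, l++
l=5 r=17: -7+38=31 d=2, r--
l=5 r=16: -7+28=21 d=8, l++
l=6 r=16: -2+28=26 d=3, l++
l=7 r=16: 2+28=30 d=1, r--
l=7 r=15: 2+25=27 d=2, l++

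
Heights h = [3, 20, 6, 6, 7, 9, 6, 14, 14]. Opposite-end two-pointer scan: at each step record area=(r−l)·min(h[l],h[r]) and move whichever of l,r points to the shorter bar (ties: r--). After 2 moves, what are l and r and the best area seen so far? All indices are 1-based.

l=1 r=9: min(3,14)*8=24 best=24 *, l++
l=2 r=9: min(20,14)*7=98 best=98 *, r--

l=2, r=8, best area=98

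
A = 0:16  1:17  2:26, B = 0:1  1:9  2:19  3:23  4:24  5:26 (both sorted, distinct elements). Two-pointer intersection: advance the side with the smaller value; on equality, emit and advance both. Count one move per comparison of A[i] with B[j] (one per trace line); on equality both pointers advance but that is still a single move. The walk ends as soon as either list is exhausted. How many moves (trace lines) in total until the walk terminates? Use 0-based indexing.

i=0 j=0: 16>1, j++
i=0 j=1: 16>9, j++
i=0 j=2: 16<19, i++
i=1 j=2: 17<19, i++
i=2 j=2: 26>19, j++
i=2 j=3: 26>23, j++
i=2 j=4: 26>24, j++
i=2 j=5: 26==26 emit, i++,j++

8 moves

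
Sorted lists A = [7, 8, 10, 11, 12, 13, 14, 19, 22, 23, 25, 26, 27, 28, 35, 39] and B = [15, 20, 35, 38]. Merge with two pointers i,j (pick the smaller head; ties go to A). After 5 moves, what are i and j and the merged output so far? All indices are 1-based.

i=6, j=1, merged so far=[7, 8, 10, 11, 12]

[i=1,j=1] A[i]=7<=B[j]=15 take 7 → i++
[i=2,j=1] A[i]=8<=B[j]=15 take 8 → i++
[i=3,j=1] A[i]=10<=B[j]=15 take 10 → i++
[i=4,j=1] A[i]=11<=B[j]=15 take 11 → i++
[i=5,j=1] A[i]=12<=B[j]=15 take 12 → i++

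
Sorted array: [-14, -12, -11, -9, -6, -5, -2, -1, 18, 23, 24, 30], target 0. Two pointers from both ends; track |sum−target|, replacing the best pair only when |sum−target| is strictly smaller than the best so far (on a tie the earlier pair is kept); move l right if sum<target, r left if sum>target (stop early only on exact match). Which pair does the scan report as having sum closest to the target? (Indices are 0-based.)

pair (-2, -1) with sum -3 (|Δ|=3)

l=0 r=11: -14+30=16 d=16 *, r--
l=0 r=10: -14+24=10 d=10 *, r--
l=0 r=9: -14+23=9 d=9 *, r--
l=0 r=8: -14+18=4 d=4 *, r--
l=0 r=7: -14+-1=-15 d=15, l++
l=1 r=7: -12+-1=-13 d=13, l++
l=2 r=7: -11+-1=-12 d=12, l++
l=3 r=7: -9+-1=-10 d=10, l++
l=4 r=7: -6+-1=-7 d=7, l++
l=5 r=7: -5+-1=-6 d=6, l++
l=6 r=7: -2+-1=-3 d=3 *, l++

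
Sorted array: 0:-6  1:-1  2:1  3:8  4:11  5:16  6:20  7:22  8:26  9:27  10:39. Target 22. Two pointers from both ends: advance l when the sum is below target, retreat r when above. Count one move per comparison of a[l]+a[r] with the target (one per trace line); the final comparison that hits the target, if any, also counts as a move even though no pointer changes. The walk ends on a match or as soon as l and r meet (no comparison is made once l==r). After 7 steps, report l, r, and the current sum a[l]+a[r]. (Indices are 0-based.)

[0,10] -6+39=33 >22 → r--
[0,9] -6+27=21 <22 → l++
[1,9] -1+27=26 >22 → r--
[1,8] -1+26=25 >22 → r--
[1,7] -1+22=21 <22 → l++
[2,7] 1+22=23 >22 → r--
[2,6] 1+20=21 <22 → l++

l=3, r=6, sum=28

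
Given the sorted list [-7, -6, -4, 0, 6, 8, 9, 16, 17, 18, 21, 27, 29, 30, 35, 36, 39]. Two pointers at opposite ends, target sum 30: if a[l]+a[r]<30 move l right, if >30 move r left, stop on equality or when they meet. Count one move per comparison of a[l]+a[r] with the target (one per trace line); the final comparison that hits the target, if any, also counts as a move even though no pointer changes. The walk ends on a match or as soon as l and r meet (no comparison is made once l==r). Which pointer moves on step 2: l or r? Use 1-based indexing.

[1,17] -7+39=32 >30 → r--
[1,16] -7+36=29 <30 → l++

l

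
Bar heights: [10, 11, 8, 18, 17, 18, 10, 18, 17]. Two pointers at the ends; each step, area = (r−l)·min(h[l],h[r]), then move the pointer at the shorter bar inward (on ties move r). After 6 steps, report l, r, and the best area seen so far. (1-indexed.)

l=4, r=6, best area=85

l=1 r=9: min(10,17)*8=80 best=80 *, l++
l=2 r=9: min(11,17)*7=77 best=80, l++
l=3 r=9: min(8,17)*6=48 best=80, l++
l=4 r=9: min(18,17)*5=85 best=85 *, r--
l=4 r=8: min(18,18)*4=72 best=85, r--
l=4 r=7: min(18,10)*3=30 best=85, r--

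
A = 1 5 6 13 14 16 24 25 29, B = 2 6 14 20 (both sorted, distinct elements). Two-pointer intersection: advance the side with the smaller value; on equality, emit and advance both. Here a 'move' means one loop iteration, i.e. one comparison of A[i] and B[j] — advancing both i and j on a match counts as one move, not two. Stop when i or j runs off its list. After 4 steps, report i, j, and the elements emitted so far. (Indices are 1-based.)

i=1 j=1: 1<2, i++
i=2 j=1: 5>2, j++
i=2 j=2: 5<6, i++
i=3 j=2: 6==6 emit, i++,j++

i=4, j=3, emitted=[6]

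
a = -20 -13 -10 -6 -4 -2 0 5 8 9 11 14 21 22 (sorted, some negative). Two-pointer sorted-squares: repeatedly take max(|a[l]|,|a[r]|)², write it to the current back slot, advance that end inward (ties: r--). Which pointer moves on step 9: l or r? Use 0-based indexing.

l=0 r=13: |-20|<=|22| out[13]=484, r--
l=0 r=12: |-20|<=|21| out[12]=441, r--
l=0 r=11: |-20|>|14| out[11]=400, l++
l=1 r=11: |-13|<=|14| out[10]=196, r--
l=1 r=10: |-13|>|11| out[9]=169, l++
l=2 r=10: |-10|<=|11| out[8]=121, r--
l=2 r=9: |-10|>|9| out[7]=100, l++
l=3 r=9: |-6|<=|9| out[6]=81, r--
l=3 r=8: |-6|<=|8| out[5]=64, r--

r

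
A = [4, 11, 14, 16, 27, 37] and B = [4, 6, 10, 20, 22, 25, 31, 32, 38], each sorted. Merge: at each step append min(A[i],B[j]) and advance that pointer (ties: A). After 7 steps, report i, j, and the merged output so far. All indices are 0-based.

[i=0,j=0] A[i]=4<=B[j]=4 take 4 → i++
[i=1,j=0] A[i]=11>B[j]=4 take 4 → j++
[i=1,j=1] A[i]=11>B[j]=6 take 6 → j++
[i=1,j=2] A[i]=11>B[j]=10 take 10 → j++
[i=1,j=3] A[i]=11<=B[j]=20 take 11 → i++
[i=2,j=3] A[i]=14<=B[j]=20 take 14 → i++
[i=3,j=3] A[i]=16<=B[j]=20 take 16 → i++

i=4, j=3, merged so far=[4, 4, 6, 10, 11, 14, 16]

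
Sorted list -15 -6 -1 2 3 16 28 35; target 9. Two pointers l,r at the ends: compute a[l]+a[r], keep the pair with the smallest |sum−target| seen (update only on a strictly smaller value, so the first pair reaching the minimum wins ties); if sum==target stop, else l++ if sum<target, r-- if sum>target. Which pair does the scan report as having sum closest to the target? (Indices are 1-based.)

pair (-6, 16) with sum 10 (|Δ|=1)

[1,8] -15+35=20 d=11 * → r--
[1,7] -15+28=13 d=4 * → r--
[1,6] -15+16=1 d=8 → l++
[2,6] -6+16=10 d=1 * → r--
[2,5] -6+3=-3 d=12 → l++
[3,5] -1+3=2 d=7 → l++
[4,5] 2+3=5 d=4 → l++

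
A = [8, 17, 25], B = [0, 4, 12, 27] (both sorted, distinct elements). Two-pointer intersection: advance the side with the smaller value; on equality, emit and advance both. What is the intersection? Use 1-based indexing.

intersection = []

i=1 j=1: 8>0, j++
i=1 j=2: 8>4, j++
i=1 j=3: 8<12, i++
i=2 j=3: 17>12, j++
i=2 j=4: 17<27, i++
i=3 j=4: 25<27, i++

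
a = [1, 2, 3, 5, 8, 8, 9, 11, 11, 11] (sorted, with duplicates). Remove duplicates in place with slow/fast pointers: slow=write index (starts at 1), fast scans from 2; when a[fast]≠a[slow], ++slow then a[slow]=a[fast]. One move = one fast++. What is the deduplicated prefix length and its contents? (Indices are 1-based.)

length 7; prefix = [1, 2, 3, 5, 8, 9, 11]

slow=1 fast=2: a[fast]=2≠a[slow]=1 write a[2]=2, slow++,fast++
slow=2 fast=3: a[fast]=3≠a[slow]=2 write a[3]=3, slow++,fast++
slow=3 fast=4: a[fast]=5≠a[slow]=3 write a[4]=5, slow++,fast++
slow=4 fast=5: a[fast]=8≠a[slow]=5 write a[5]=8, slow++,fast++
slow=5 fast=6: a[fast]=8=a[slow] dup, fast++
slow=5 fast=7: a[fast]=9≠a[slow]=8 write a[6]=9, slow++,fast++
slow=6 fast=8: a[fast]=11≠a[slow]=9 write a[7]=11, slow++,fast++
slow=7 fast=9: a[fast]=11=a[slow] dup, fast++
slow=7 fast=10: a[fast]=11=a[slow] dup, fast++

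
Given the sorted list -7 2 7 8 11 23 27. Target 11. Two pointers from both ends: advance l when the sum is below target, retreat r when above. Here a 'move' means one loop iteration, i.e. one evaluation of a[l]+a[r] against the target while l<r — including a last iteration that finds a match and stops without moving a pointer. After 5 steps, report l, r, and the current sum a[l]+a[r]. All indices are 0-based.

l=2, r=3, sum=15

[0,6] -7+27=20 >11 → r--
[0,5] -7+23=16 >11 → r--
[0,4] -7+11=4 <11 → l++
[1,4] 2+11=13 >11 → r--
[1,3] 2+8=10 <11 → l++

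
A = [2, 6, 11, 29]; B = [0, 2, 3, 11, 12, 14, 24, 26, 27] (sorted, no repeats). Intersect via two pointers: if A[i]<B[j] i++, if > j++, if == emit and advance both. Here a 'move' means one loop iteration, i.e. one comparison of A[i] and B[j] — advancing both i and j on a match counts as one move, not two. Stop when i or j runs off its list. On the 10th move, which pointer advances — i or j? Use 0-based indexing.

i=0 j=0: 2>0, j++
i=0 j=1: 2==2 emit, i++,j++
i=1 j=2: 6>3, j++
i=1 j=3: 6<11, i++
i=2 j=3: 11==11 emit, i++,j++
i=3 j=4: 29>12, j++
i=3 j=5: 29>14, j++
i=3 j=6: 29>24, j++
i=3 j=7: 29>26, j++
i=3 j=8: 29>27, j++

j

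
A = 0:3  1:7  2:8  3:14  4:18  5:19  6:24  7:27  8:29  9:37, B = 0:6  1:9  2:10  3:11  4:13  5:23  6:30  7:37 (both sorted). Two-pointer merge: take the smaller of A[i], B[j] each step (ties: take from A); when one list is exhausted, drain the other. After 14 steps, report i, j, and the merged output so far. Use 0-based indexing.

[i=0,j=0] A[i]=3<=B[j]=6 take 3 → i++
[i=1,j=0] A[i]=7>B[j]=6 take 6 → j++
[i=1,j=1] A[i]=7<=B[j]=9 take 7 → i++
[i=2,j=1] A[i]=8<=B[j]=9 take 8 → i++
[i=3,j=1] A[i]=14>B[j]=9 take 9 → j++
[i=3,j=2] A[i]=14>B[j]=10 take 10 → j++
[i=3,j=3] A[i]=14>B[j]=11 take 11 → j++
[i=3,j=4] A[i]=14>B[j]=13 take 13 → j++
[i=3,j=5] A[i]=14<=B[j]=23 take 14 → i++
[i=4,j=5] A[i]=18<=B[j]=23 take 18 → i++
[i=5,j=5] A[i]=19<=B[j]=23 take 19 → i++
[i=6,j=5] A[i]=24>B[j]=23 take 23 → j++
[i=6,j=6] A[i]=24<=B[j]=30 take 24 → i++
[i=7,j=6] A[i]=27<=B[j]=30 take 27 → i++

i=8, j=6, merged so far=[3, 6, 7, 8, 9, 10, 11, 13, 14, 18, 19, 23, 24, 27]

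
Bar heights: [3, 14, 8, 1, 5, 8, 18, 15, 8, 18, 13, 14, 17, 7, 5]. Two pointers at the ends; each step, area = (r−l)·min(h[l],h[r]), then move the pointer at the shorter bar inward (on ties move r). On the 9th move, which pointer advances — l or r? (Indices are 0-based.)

r

l=0 r=14: min(3,5)*14=42 best=42 *, l++
l=1 r=14: min(14,5)*13=65 best=65 *, r--
l=1 r=13: min(14,7)*12=84 best=84 *, r--
l=1 r=12: min(14,17)*11=154 best=154 *, l++
l=2 r=12: min(8,17)*10=80 best=154, l++
l=3 r=12: min(1,17)*9=9 best=154, l++
l=4 r=12: min(5,17)*8=40 best=154, l++
l=5 r=12: min(8,17)*7=56 best=154, l++
l=6 r=12: min(18,17)*6=102 best=154, r--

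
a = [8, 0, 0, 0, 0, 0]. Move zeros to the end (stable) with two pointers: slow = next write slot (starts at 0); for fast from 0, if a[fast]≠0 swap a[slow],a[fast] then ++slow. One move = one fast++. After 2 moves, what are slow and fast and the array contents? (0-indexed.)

(s=0,f=0) a[fast]=8≠0 swap→a[0]=8 → slow++,fast++
(s=1,f=1) a[fast]=0 → fast++

slow=1, fast=2, a=[8, 0, 0, 0, 0, 0]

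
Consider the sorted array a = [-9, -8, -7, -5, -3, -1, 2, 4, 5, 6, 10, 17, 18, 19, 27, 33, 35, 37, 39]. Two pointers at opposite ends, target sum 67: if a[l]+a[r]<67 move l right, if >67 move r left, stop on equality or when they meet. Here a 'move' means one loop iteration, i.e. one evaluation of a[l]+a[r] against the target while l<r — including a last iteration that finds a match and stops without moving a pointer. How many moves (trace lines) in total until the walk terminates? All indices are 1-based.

l=1 r=19: -9+39=30 <67, l++
l=2 r=19: -8+39=31 <67, l++
l=3 r=19: -7+39=32 <67, l++
l=4 r=19: -5+39=34 <67, l++
l=5 r=19: -3+39=36 <67, l++
l=6 r=19: -1+39=38 <67, l++
l=7 r=19: 2+39=41 <67, l++
l=8 r=19: 4+39=43 <67, l++
l=9 r=19: 5+39=44 <67, l++
l=10 r=19: 6+39=45 <67, l++
l=11 r=19: 10+39=49 <67, l++
l=12 r=19: 17+39=56 <67, l++
l=13 r=19: 18+39=57 <67, l++
l=14 r=19: 19+39=58 <67, l++
l=15 r=19: 27+39=66 <67, l++
l=16 r=19: 33+39=72 >67, r--
l=16 r=18: 33+37=70 >67, r--
l=16 r=17: 33+35=68 >67, r--

18 moves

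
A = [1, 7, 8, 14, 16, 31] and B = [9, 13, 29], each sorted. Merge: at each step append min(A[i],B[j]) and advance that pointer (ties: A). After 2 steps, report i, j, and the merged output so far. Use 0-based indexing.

i=2, j=0, merged so far=[1, 7]

[i=0,j=0] A[i]=1<=B[j]=9 take 1 → i++
[i=1,j=0] A[i]=7<=B[j]=9 take 7 → i++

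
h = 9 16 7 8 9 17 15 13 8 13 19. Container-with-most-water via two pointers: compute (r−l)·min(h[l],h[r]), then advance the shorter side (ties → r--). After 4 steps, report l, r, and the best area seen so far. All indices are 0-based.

[0,10] min(9,19)*10=90 best=90 * → l++
[1,10] min(16,19)*9=144 best=144 * → l++
[2,10] min(7,19)*8=56 best=144 → l++
[3,10] min(8,19)*7=56 best=144 → l++

l=4, r=10, best area=144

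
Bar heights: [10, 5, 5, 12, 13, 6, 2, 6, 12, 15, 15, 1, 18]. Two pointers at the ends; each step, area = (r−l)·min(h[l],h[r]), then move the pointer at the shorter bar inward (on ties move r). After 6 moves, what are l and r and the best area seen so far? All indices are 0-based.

l=6, r=12, best area=120

[0,12] min(10,18)*12=120 best=120 * → l++
[1,12] min(5,18)*11=55 best=120 → l++
[2,12] min(5,18)*10=50 best=120 → l++
[3,12] min(12,18)*9=108 best=120 → l++
[4,12] min(13,18)*8=104 best=120 → l++
[5,12] min(6,18)*7=42 best=120 → l++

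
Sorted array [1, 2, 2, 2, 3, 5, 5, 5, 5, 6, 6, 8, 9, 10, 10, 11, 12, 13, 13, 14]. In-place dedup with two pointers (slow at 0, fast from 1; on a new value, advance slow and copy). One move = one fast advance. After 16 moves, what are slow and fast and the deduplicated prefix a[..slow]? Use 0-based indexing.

slow=9, fast=17, prefix=[1, 2, 3, 5, 6, 8, 9, 10, 11, 12]

(s=0,f=1) a[fast]=2≠a[slow]=1 write a[1]=2 → slow++,fast++
(s=1,f=2) a[fast]=2=a[slow] dup → fast++
(s=1,f=3) a[fast]=2=a[slow] dup → fast++
(s=1,f=4) a[fast]=3≠a[slow]=2 write a[2]=3 → slow++,fast++
(s=2,f=5) a[fast]=5≠a[slow]=3 write a[3]=5 → slow++,fast++
(s=3,f=6) a[fast]=5=a[slow] dup → fast++
(s=3,f=7) a[fast]=5=a[slow] dup → fast++
(s=3,f=8) a[fast]=5=a[slow] dup → fast++
(s=3,f=9) a[fast]=6≠a[slow]=5 write a[4]=6 → slow++,fast++
(s=4,f=10) a[fast]=6=a[slow] dup → fast++
(s=4,f=11) a[fast]=8≠a[slow]=6 write a[5]=8 → slow++,fast++
(s=5,f=12) a[fast]=9≠a[slow]=8 write a[6]=9 → slow++,fast++
(s=6,f=13) a[fast]=10≠a[slow]=9 write a[7]=10 → slow++,fast++
(s=7,f=14) a[fast]=10=a[slow] dup → fast++
(s=7,f=15) a[fast]=11≠a[slow]=10 write a[8]=11 → slow++,fast++
(s=8,f=16) a[fast]=12≠a[slow]=11 write a[9]=12 → slow++,fast++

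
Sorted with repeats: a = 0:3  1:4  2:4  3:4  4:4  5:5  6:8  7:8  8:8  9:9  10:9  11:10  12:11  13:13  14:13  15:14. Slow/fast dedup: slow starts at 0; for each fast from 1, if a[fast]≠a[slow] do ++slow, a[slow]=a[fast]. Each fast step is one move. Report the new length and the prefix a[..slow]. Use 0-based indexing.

slow=0 fast=1: a[fast]=4≠a[slow]=3 write a[1]=4, slow++,fast++
slow=1 fast=2: a[fast]=4=a[slow] dup, fast++
slow=1 fast=3: a[fast]=4=a[slow] dup, fast++
slow=1 fast=4: a[fast]=4=a[slow] dup, fast++
slow=1 fast=5: a[fast]=5≠a[slow]=4 write a[2]=5, slow++,fast++
slow=2 fast=6: a[fast]=8≠a[slow]=5 write a[3]=8, slow++,fast++
slow=3 fast=7: a[fast]=8=a[slow] dup, fast++
slow=3 fast=8: a[fast]=8=a[slow] dup, fast++
slow=3 fast=9: a[fast]=9≠a[slow]=8 write a[4]=9, slow++,fast++
slow=4 fast=10: a[fast]=9=a[slow] dup, fast++
slow=4 fast=11: a[fast]=10≠a[slow]=9 write a[5]=10, slow++,fast++
slow=5 fast=12: a[fast]=11≠a[slow]=10 write a[6]=11, slow++,fast++
slow=6 fast=13: a[fast]=13≠a[slow]=11 write a[7]=13, slow++,fast++
slow=7 fast=14: a[fast]=13=a[slow] dup, fast++
slow=7 fast=15: a[fast]=14≠a[slow]=13 write a[8]=14, slow++,fast++

length 9; prefix = [3, 4, 5, 8, 9, 10, 11, 13, 14]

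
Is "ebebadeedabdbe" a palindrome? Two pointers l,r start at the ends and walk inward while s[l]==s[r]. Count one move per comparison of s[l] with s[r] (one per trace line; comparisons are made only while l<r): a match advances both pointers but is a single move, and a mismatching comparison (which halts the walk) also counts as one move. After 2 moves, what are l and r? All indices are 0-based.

l=0 r=13: 'e'=='e', l++,r--
l=1 r=12: 'b'=='b', l++,r--

l=2, r=11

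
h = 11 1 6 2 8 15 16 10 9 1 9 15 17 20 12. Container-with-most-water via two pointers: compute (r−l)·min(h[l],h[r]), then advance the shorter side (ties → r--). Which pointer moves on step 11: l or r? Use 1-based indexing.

l

[1,15] min(11,12)*14=154 best=154 * → l++
[2,15] min(1,12)*13=13 best=154 → l++
[3,15] min(6,12)*12=72 best=154 → l++
[4,15] min(2,12)*11=22 best=154 → l++
[5,15] min(8,12)*10=80 best=154 → l++
[6,15] min(15,12)*9=108 best=154 → r--
[6,14] min(15,20)*8=120 best=154 → l++
[7,14] min(16,20)*7=112 best=154 → l++
[8,14] min(10,20)*6=60 best=154 → l++
[9,14] min(9,20)*5=45 best=154 → l++
[10,14] min(1,20)*4=4 best=154 → l++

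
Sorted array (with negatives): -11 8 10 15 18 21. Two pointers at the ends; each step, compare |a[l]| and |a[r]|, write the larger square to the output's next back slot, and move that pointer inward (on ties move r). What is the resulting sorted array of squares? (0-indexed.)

l=0 r=5: |-11|<=|21| out[5]=441, r--
l=0 r=4: |-11|<=|18| out[4]=324, r--
l=0 r=3: |-11|<=|15| out[3]=225, r--
l=0 r=2: |-11|>|10| out[2]=121, l++
l=1 r=2: |8|<=|10| out[1]=100, r--
l=1 r=1: |8|<=|8| out[0]=64, r--

[64, 100, 121, 225, 324, 441]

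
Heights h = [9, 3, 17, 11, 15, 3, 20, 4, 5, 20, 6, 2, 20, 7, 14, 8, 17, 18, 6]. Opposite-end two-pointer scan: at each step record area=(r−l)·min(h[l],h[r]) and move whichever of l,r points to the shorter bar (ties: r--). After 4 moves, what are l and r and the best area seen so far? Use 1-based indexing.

l=4, r=18, best area=255

l=1 r=19: min(9,6)*18=108 best=108 *, r--
l=1 r=18: min(9,18)*17=153 best=153 *, l++
l=2 r=18: min(3,18)*16=48 best=153, l++
l=3 r=18: min(17,18)*15=255 best=255 *, l++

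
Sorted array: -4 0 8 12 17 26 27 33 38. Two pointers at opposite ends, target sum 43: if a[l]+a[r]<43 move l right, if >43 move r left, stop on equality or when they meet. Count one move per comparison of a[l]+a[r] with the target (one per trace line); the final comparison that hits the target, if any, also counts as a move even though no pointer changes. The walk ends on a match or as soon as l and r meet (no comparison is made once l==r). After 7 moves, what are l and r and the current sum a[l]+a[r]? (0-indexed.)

l=4, r=5, sum=43

l=0 r=8: -4+38=34 <43, l++
l=1 r=8: 0+38=38 <43, l++
l=2 r=8: 8+38=46 >43, r--
l=2 r=7: 8+33=41 <43, l++
l=3 r=7: 12+33=45 >43, r--
l=3 r=6: 12+27=39 <43, l++
l=4 r=6: 17+27=44 >43, r--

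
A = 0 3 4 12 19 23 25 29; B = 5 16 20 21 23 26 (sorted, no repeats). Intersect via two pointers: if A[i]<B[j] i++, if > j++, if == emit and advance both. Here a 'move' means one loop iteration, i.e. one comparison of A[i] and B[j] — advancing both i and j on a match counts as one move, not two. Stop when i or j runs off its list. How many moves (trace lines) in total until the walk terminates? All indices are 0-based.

i=0 j=0: 0<5, i++
i=1 j=0: 3<5, i++
i=2 j=0: 4<5, i++
i=3 j=0: 12>5, j++
i=3 j=1: 12<16, i++
i=4 j=1: 19>16, j++
i=4 j=2: 19<20, i++
i=5 j=2: 23>20, j++
i=5 j=3: 23>21, j++
i=5 j=4: 23==23 emit, i++,j++
i=6 j=5: 25<26, i++
i=7 j=5: 29>26, j++

12 moves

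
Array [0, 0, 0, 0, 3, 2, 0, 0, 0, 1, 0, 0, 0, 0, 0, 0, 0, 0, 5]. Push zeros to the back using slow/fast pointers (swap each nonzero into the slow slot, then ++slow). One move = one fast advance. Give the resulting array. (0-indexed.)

[3, 2, 1, 5, 0, 0, 0, 0, 0, 0, 0, 0, 0, 0, 0, 0, 0, 0, 0]

slow=0 fast=0: a[fast]=0, fast++
slow=0 fast=1: a[fast]=0, fast++
slow=0 fast=2: a[fast]=0, fast++
slow=0 fast=3: a[fast]=0, fast++
slow=0 fast=4: a[fast]=3≠0 swap→a[0]=3, slow++,fast++
slow=1 fast=5: a[fast]=2≠0 swap→a[1]=2, slow++,fast++
slow=2 fast=6: a[fast]=0, fast++
slow=2 fast=7: a[fast]=0, fast++
slow=2 fast=8: a[fast]=0, fast++
slow=2 fast=9: a[fast]=1≠0 swap→a[2]=1, slow++,fast++
slow=3 fast=10: a[fast]=0, fast++
slow=3 fast=11: a[fast]=0, fast++
slow=3 fast=12: a[fast]=0, fast++
slow=3 fast=13: a[fast]=0, fast++
slow=3 fast=14: a[fast]=0, fast++
slow=3 fast=15: a[fast]=0, fast++
slow=3 fast=16: a[fast]=0, fast++
slow=3 fast=17: a[fast]=0, fast++
slow=3 fast=18: a[fast]=5≠0 swap→a[3]=5, slow++,fast++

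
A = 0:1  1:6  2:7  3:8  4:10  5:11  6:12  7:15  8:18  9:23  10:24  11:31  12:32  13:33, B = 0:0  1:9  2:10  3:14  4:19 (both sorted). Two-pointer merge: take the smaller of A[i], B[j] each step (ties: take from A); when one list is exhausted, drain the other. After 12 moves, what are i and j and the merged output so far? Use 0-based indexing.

[i=0,j=0] A[i]=1>B[j]=0 take 0 → j++
[i=0,j=1] A[i]=1<=B[j]=9 take 1 → i++
[i=1,j=1] A[i]=6<=B[j]=9 take 6 → i++
[i=2,j=1] A[i]=7<=B[j]=9 take 7 → i++
[i=3,j=1] A[i]=8<=B[j]=9 take 8 → i++
[i=4,j=1] A[i]=10>B[j]=9 take 9 → j++
[i=4,j=2] A[i]=10<=B[j]=10 take 10 → i++
[i=5,j=2] A[i]=11>B[j]=10 take 10 → j++
[i=5,j=3] A[i]=11<=B[j]=14 take 11 → i++
[i=6,j=3] A[i]=12<=B[j]=14 take 12 → i++
[i=7,j=3] A[i]=15>B[j]=14 take 14 → j++
[i=7,j=4] A[i]=15<=B[j]=19 take 15 → i++

i=8, j=4, merged so far=[0, 1, 6, 7, 8, 9, 10, 10, 11, 12, 14, 15]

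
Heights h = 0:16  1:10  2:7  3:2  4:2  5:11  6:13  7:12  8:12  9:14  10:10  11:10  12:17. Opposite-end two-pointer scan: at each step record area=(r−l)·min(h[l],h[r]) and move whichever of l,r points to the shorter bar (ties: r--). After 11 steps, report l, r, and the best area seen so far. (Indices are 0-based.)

l=11, r=12, best area=192

[0,12] min(16,17)*12=192 best=192 * → l++
[1,12] min(10,17)*11=110 best=192 → l++
[2,12] min(7,17)*10=70 best=192 → l++
[3,12] min(2,17)*9=18 best=192 → l++
[4,12] min(2,17)*8=16 best=192 → l++
[5,12] min(11,17)*7=77 best=192 → l++
[6,12] min(13,17)*6=78 best=192 → l++
[7,12] min(12,17)*5=60 best=192 → l++
[8,12] min(12,17)*4=48 best=192 → l++
[9,12] min(14,17)*3=42 best=192 → l++
[10,12] min(10,17)*2=20 best=192 → l++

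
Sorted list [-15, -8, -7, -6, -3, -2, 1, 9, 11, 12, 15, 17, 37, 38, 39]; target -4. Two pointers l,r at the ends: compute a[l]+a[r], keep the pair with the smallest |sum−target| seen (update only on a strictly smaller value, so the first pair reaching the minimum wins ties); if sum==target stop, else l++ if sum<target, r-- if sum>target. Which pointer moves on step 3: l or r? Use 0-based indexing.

l=0 r=14: -15+39=24 d=28 *, r--
l=0 r=13: -15+38=23 d=27 *, r--
l=0 r=12: -15+37=22 d=26 *, r--

r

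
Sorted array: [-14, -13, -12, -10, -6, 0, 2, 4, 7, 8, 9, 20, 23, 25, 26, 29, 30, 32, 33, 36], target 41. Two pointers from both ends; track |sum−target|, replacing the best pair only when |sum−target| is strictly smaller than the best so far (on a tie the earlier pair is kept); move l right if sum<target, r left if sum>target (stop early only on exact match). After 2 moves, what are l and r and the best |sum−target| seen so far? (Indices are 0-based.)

l=2, r=19, best |Δ|=18

l=0 r=19: -14+36=22 d=19 *, l++
l=1 r=19: -13+36=23 d=18 *, l++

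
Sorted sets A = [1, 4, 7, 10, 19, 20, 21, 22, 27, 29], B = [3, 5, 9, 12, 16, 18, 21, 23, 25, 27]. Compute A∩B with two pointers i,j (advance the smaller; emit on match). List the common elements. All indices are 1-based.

intersection = [21, 27]

i=1 j=1: 1<3, i++
i=2 j=1: 4>3, j++
i=2 j=2: 4<5, i++
i=3 j=2: 7>5, j++
i=3 j=3: 7<9, i++
i=4 j=3: 10>9, j++
i=4 j=4: 10<12, i++
i=5 j=4: 19>12, j++
i=5 j=5: 19>16, j++
i=5 j=6: 19>18, j++
i=5 j=7: 19<21, i++
i=6 j=7: 20<21, i++
i=7 j=7: 21==21 emit, i++,j++
i=8 j=8: 22<23, i++
i=9 j=8: 27>23, j++
i=9 j=9: 27>25, j++
i=9 j=10: 27==27 emit, i++,j++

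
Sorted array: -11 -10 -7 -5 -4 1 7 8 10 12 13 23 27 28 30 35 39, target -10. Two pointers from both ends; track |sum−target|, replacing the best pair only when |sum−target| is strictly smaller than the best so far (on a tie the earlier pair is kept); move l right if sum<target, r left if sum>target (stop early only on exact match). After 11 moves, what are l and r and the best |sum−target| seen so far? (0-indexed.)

[0,16] -11+39=28 d=38 * → r--
[0,15] -11+35=24 d=34 * → r--
[0,14] -11+30=19 d=29 * → r--
[0,13] -11+28=17 d=27 * → r--
[0,12] -11+27=16 d=26 * → r--
[0,11] -11+23=12 d=22 * → r--
[0,10] -11+13=2 d=12 * → r--
[0,9] -11+12=1 d=11 * → r--
[0,8] -11+10=-1 d=9 * → r--
[0,7] -11+8=-3 d=7 * → r--
[0,6] -11+7=-4 d=6 * → r--

l=0, r=5, best |Δ|=6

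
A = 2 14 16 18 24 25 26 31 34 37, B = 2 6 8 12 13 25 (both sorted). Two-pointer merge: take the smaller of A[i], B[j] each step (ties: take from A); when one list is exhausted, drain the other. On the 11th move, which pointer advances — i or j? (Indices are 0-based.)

i

[i=0,j=0] A[i]=2<=B[j]=2 take 2 → i++
[i=1,j=0] A[i]=14>B[j]=2 take 2 → j++
[i=1,j=1] A[i]=14>B[j]=6 take 6 → j++
[i=1,j=2] A[i]=14>B[j]=8 take 8 → j++
[i=1,j=3] A[i]=14>B[j]=12 take 12 → j++
[i=1,j=4] A[i]=14>B[j]=13 take 13 → j++
[i=1,j=5] A[i]=14<=B[j]=25 take 14 → i++
[i=2,j=5] A[i]=16<=B[j]=25 take 16 → i++
[i=3,j=5] A[i]=18<=B[j]=25 take 18 → i++
[i=4,j=5] A[i]=24<=B[j]=25 take 24 → i++
[i=5,j=5] A[i]=25<=B[j]=25 take 25 → i++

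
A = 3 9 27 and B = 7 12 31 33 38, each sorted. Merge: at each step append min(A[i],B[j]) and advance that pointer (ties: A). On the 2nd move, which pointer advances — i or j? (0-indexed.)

j

i=0 j=0: A[i]=3<=B[j]=7 take 3, i++
i=1 j=0: A[i]=9>B[j]=7 take 7, j++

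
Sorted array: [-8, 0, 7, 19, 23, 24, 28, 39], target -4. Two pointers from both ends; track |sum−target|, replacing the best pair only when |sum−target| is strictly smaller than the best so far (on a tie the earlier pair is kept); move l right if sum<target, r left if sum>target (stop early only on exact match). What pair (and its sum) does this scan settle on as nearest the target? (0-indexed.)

pair (-8, 7) with sum -1 (|Δ|=3)

[0,7] -8+39=31 d=35 * → r--
[0,6] -8+28=20 d=24 * → r--
[0,5] -8+24=16 d=20 * → r--
[0,4] -8+23=15 d=19 * → r--
[0,3] -8+19=11 d=15 * → r--
[0,2] -8+7=-1 d=3 * → r--
[0,1] -8+0=-8 d=4 → l++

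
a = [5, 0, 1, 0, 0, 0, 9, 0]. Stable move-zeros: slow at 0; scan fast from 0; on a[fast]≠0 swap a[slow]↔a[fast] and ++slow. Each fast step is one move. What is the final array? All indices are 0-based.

[5, 1, 9, 0, 0, 0, 0, 0]

slow=0 fast=0: a[fast]=5≠0 swap→a[0]=5, slow++,fast++
slow=1 fast=1: a[fast]=0, fast++
slow=1 fast=2: a[fast]=1≠0 swap→a[1]=1, slow++,fast++
slow=2 fast=3: a[fast]=0, fast++
slow=2 fast=4: a[fast]=0, fast++
slow=2 fast=5: a[fast]=0, fast++
slow=2 fast=6: a[fast]=9≠0 swap→a[2]=9, slow++,fast++
slow=3 fast=7: a[fast]=0, fast++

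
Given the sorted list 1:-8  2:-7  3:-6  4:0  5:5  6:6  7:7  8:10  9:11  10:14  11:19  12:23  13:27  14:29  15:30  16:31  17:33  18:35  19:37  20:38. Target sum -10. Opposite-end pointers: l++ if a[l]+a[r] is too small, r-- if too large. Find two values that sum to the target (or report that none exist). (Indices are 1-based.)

no pair

[1,20] -8+38=30 >-10 → r--
[1,19] -8+37=29 >-10 → r--
[1,18] -8+35=27 >-10 → r--
[1,17] -8+33=25 >-10 → r--
[1,16] -8+31=23 >-10 → r--
[1,15] -8+30=22 >-10 → r--
[1,14] -8+29=21 >-10 → r--
[1,13] -8+27=19 >-10 → r--
[1,12] -8+23=15 >-10 → r--
[1,11] -8+19=11 >-10 → r--
[1,10] -8+14=6 >-10 → r--
[1,9] -8+11=3 >-10 → r--
[1,8] -8+10=2 >-10 → r--
[1,7] -8+7=-1 >-10 → r--
[1,6] -8+6=-2 >-10 → r--
[1,5] -8+5=-3 >-10 → r--
[1,4] -8+0=-8 >-10 → r--
[1,3] -8+-6=-14 <-10 → l++
[2,3] -7+-6=-13 <-10 → l++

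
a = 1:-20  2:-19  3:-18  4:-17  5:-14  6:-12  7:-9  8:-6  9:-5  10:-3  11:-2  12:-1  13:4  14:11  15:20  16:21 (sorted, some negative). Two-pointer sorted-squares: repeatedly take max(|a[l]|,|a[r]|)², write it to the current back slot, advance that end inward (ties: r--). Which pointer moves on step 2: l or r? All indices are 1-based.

r

[1,16] |-20|<=|21| out[16]=441 → r--
[1,15] |-20|<=|20| out[15]=400 → r--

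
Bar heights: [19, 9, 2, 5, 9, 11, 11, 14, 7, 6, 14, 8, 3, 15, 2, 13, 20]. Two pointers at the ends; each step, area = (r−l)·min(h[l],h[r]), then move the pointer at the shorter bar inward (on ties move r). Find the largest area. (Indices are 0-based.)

max area = 304

[0,16] min(19,20)*16=304 best=304 * → l++
[1,16] min(9,20)*15=135 best=304 → l++
[2,16] min(2,20)*14=28 best=304 → l++
[3,16] min(5,20)*13=65 best=304 → l++
[4,16] min(9,20)*12=108 best=304 → l++
[5,16] min(11,20)*11=121 best=304 → l++
[6,16] min(11,20)*10=110 best=304 → l++
[7,16] min(14,20)*9=126 best=304 → l++
[8,16] min(7,20)*8=56 best=304 → l++
[9,16] min(6,20)*7=42 best=304 → l++
[10,16] min(14,20)*6=84 best=304 → l++
[11,16] min(8,20)*5=40 best=304 → l++
[12,16] min(3,20)*4=12 best=304 → l++
[13,16] min(15,20)*3=45 best=304 → l++
[14,16] min(2,20)*2=4 best=304 → l++
[15,16] min(13,20)*1=13 best=304 → l++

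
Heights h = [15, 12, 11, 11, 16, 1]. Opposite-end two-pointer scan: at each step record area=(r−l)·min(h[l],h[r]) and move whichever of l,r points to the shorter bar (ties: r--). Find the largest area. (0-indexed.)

max area = 60

[0,5] min(15,1)*5=5 best=5 * → r--
[0,4] min(15,16)*4=60 best=60 * → l++
[1,4] min(12,16)*3=36 best=60 → l++
[2,4] min(11,16)*2=22 best=60 → l++
[3,4] min(11,16)*1=11 best=60 → l++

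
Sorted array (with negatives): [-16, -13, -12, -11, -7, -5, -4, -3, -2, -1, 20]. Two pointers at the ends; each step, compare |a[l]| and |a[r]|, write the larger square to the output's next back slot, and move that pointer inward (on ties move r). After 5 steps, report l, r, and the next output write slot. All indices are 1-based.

l=5, r=10, next write slot=6

l=1 r=11: |-16|<=|20| out[11]=400, r--
l=1 r=10: |-16|>|-1| out[10]=256, l++
l=2 r=10: |-13|>|-1| out[9]=169, l++
l=3 r=10: |-12|>|-1| out[8]=144, l++
l=4 r=10: |-11|>|-1| out[7]=121, l++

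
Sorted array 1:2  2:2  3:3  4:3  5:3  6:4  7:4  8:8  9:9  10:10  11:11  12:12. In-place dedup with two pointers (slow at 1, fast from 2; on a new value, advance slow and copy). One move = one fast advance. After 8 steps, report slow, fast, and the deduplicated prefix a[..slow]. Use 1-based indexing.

slow=5, fast=10, prefix=[2, 3, 4, 8, 9]

(s=1,f=2) a[fast]=2=a[slow] dup → fast++
(s=1,f=3) a[fast]=3≠a[slow]=2 write a[2]=3 → slow++,fast++
(s=2,f=4) a[fast]=3=a[slow] dup → fast++
(s=2,f=5) a[fast]=3=a[slow] dup → fast++
(s=2,f=6) a[fast]=4≠a[slow]=3 write a[3]=4 → slow++,fast++
(s=3,f=7) a[fast]=4=a[slow] dup → fast++
(s=3,f=8) a[fast]=8≠a[slow]=4 write a[4]=8 → slow++,fast++
(s=4,f=9) a[fast]=9≠a[slow]=8 write a[5]=9 → slow++,fast++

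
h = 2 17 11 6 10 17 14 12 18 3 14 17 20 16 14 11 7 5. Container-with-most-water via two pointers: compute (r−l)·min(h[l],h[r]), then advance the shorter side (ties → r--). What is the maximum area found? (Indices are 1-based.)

max area = 192

l=1 r=18: min(2,5)*17=34 best=34 *, l++
l=2 r=18: min(17,5)*16=80 best=80 *, r--
l=2 r=17: min(17,7)*15=105 best=105 *, r--
l=2 r=16: min(17,11)*14=154 best=154 *, r--
l=2 r=15: min(17,14)*13=182 best=182 *, r--
l=2 r=14: min(17,16)*12=192 best=192 *, r--
l=2 r=13: min(17,20)*11=187 best=192, l++
l=3 r=13: min(11,20)*10=110 best=192, l++
l=4 r=13: min(6,20)*9=54 best=192, l++
l=5 r=13: min(10,20)*8=80 best=192, l++
l=6 r=13: min(17,20)*7=119 best=192, l++
l=7 r=13: min(14,20)*6=84 best=192, l++
l=8 r=13: min(12,20)*5=60 best=192, l++
l=9 r=13: min(18,20)*4=72 best=192, l++
l=10 r=13: min(3,20)*3=9 best=192, l++
l=11 r=13: min(14,20)*2=28 best=192, l++
l=12 r=13: min(17,20)*1=17 best=192, l++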